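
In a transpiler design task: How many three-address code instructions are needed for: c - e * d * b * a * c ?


Expression: c - e * d * b * a * c
Generating three-address code (respecting * over +/- precedence):
  Instruction 1: t1 = e * d
  Instruction 2: t2 = t1 * b
  Instruction 3: t3 = t2 * a
  Instruction 4: t4 = t3 * c
  Instruction 5: t5 = c - t4
Total instructions: 5

5


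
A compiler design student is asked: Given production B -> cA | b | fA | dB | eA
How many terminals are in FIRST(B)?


Production: B -> cA | b | fA | dB | eA
Examining each alternative for leading terminals:
  B -> cA : first terminal = 'c'
  B -> b : first terminal = 'b'
  B -> fA : first terminal = 'f'
  B -> dB : first terminal = 'd'
  B -> eA : first terminal = 'e'
FIRST(B) = {b, c, d, e, f}
Count: 5

5


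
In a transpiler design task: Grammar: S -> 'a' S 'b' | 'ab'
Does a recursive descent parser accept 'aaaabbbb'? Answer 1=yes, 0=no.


Grammar accepts strings of the form a^n b^n (n >= 1)
Word: 'aaaabbbb'
Counting: 4 a's and 4 b's
Check: 4 == 4? Yes
Derivation (S -> aSb applied 3 time(s), then S -> ab): S => aSb => aaSbb => aaaSbbb => aaaabbbb
Accepted

1


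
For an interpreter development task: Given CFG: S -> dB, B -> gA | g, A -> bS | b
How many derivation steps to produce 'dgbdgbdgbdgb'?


Grammar: S -> dB, B -> gA | g, A -> bS | b
Deriving 'dgbdgbdgbdgb':
Step 1: S -> dB => dB
Step 2: B -> gA => dgA
Step 3: A -> bS => dgbS
Step 4: S -> dB => dgbdB
Step 5: B -> gA => dgbdgA
Step 6: A -> bS => dgbdgbS
Step 7: S -> dB => dgbdgbdB
Step 8: B -> gA => dgbdgbdgA
Step 9: A -> bS => dgbdgbdgbS
Step 10: S -> dB => dgbdgbdgbdB
Step 11: B -> gA => dgbdgbdgbdgA
Step 12: A -> b => dgbdgbdgbdgb
Total derivation steps: 12

12


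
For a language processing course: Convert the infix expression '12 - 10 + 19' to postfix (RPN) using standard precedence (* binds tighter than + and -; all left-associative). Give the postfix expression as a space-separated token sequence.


Applying the shunting-yard algorithm:
  Operand 12 -> output
  Push '-' onto operator stack -> op-stack: [-]
  Operand 10 -> output
  See '+' (prec 1); top '-' (prec 1) >= it -> pop '-' to output
  Push '+' onto operator stack -> op-stack: [+]
  Operand 19 -> output
  End of input: pop '+' to output
Postfix result: 12 10 - 19 +

12 10 - 19 +


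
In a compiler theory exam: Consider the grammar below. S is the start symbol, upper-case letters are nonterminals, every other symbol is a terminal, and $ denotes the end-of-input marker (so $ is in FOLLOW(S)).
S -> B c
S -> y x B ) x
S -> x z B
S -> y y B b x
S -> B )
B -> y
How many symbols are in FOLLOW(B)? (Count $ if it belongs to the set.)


S is the start symbol and does not occur in any rule body, so FOLLOW(S) = {$}.
Examining every occurrence of B in a rule body:
  S -> B c : B is followed by terminal 'c' -> add 'c'
  S -> y x B ) x : B is followed by terminal ')' -> add ')'
  S -> x z B : B is at the right end -> add FOLLOW(S) = {$}
  S -> y y B b x : B is followed by terminal 'b' -> add 'b'
  S -> B ) : B is followed by terminal ')' -> add ')' (already in the set)
  B -> y : B does not occur in the body -> contributes nothing
FOLLOW(B) = {), b, c, $}
Count: 4

4


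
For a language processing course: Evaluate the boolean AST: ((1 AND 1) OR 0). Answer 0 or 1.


Step 1: Evaluate inner node
  1 AND 1 = 1
Step 2: Evaluate root node
  1 OR 0 = 1

1


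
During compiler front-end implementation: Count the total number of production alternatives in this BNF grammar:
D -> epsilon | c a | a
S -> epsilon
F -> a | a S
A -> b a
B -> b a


Counting alternatives per rule:
  D: 3 alternative(s)
  S: 1 alternative(s)
  F: 2 alternative(s)
  A: 1 alternative(s)
  B: 1 alternative(s)
Sum: 3 + 1 + 2 + 1 + 1 = 8

8


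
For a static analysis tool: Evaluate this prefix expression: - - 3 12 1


Parsing prefix expression: - - 3 12 1
Step 1: Innermost operation '- 3 12'
  3 - 12 = -9
Step 2: Outer operation '- [-9] 1'
  -9 - 1 = -10

-10


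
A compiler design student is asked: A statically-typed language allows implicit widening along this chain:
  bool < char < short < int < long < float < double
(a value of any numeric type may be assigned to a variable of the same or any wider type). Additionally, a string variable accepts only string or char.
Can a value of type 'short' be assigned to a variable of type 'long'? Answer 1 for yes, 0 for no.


Target variable type: long
Source value type: short
Numeric ranks: short=2, long=4
Widening allowed iff rank(source) <= rank(target): 2 <= 4? Yes
Result: 1

1


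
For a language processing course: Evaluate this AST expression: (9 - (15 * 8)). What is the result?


Expression: (9 - (15 * 8))
Evaluating step by step:
  15 * 8 = 120
  9 - 120 = -111
Result: -111

-111


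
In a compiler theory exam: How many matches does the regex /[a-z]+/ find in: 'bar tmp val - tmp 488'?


Pattern: /[a-z]+/ (identifiers)
Input: 'bar tmp val - tmp 488'
Scanning for matches:
  Match 1: 'bar'
  Match 2: 'tmp'
  Match 3: 'val'
  Match 4: 'tmp'
Total matches: 4

4


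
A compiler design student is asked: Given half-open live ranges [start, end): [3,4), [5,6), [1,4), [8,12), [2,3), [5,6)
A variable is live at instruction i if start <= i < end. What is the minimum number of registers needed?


Live ranges:
  Var0: [3, 4)
  Var1: [5, 6)
  Var2: [1, 4)
  Var3: [8, 12)
  Var4: [2, 3)
  Var5: [5, 6)
Sweep-line events (position, delta, active):
  pos=1 start -> active=1
  pos=2 start -> active=2
  pos=3 end -> active=1
  pos=3 start -> active=2
  pos=4 end -> active=1
  pos=4 end -> active=0
  pos=5 start -> active=1
  pos=5 start -> active=2
  pos=6 end -> active=1
  pos=6 end -> active=0
  pos=8 start -> active=1
  pos=12 end -> active=0
Maximum simultaneous active: 2
Minimum registers needed: 2

2


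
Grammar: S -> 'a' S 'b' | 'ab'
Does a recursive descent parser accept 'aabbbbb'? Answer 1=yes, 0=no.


Grammar accepts strings of the form a^n b^n (n >= 1)
Word: 'aabbbbb'
Counting: 2 a's and 5 b's
Check: 2 == 5? No
Mismatch: a-count != b-count
Rejected

0


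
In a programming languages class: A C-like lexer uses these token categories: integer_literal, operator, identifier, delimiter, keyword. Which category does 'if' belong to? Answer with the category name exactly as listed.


Token: 'if'
Checking categories:
  identifier: no
  integer_literal: no
  operator: no
  keyword: YES
  delimiter: no
Category: keyword

keyword


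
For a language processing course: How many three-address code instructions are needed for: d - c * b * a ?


Expression: d - c * b * a
Generating three-address code (respecting * over +/- precedence):
  Instruction 1: t1 = c * b
  Instruction 2: t2 = t1 * a
  Instruction 3: t3 = d - t2
Total instructions: 3

3


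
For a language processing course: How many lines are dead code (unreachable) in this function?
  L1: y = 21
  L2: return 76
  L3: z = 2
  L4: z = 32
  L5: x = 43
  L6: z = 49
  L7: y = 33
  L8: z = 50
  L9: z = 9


Analyzing control flow:
  L1: reachable (before return)
  L2: reachable (return statement)
  L3: DEAD (after return at L2)
  L4: DEAD (after return at L2)
  L5: DEAD (after return at L2)
  L6: DEAD (after return at L2)
  L7: DEAD (after return at L2)
  L8: DEAD (after return at L2)
  L9: DEAD (after return at L2)
Return at L2, total lines = 9
Dead lines: L3 through L9
Count: 7

7


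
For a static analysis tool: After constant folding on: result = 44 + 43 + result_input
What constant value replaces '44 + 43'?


Identifying constant sub-expression:
  Original: result = 44 + 43 + result_input
  44 and 43 are both compile-time constants
  Evaluating: 44 + 43 = 87
  After folding: result = 87 + result_input

87


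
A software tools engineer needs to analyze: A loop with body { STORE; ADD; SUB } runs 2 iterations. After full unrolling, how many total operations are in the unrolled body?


Loop body operations: STORE, ADD, SUB (3 ops per iteration)
Unrolling 2 iterations:
  Iteration 1: STORE, ADD, SUB (3 ops)
  Iteration 2: STORE, ADD, SUB (3 ops)
Total: 2 iterations * 3 ops/iter = 6 operations

6


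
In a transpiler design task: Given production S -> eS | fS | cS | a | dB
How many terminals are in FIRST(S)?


Production: S -> eS | fS | cS | a | dB
Examining each alternative for leading terminals:
  S -> eS : first terminal = 'e'
  S -> fS : first terminal = 'f'
  S -> cS : first terminal = 'c'
  S -> a : first terminal = 'a'
  S -> dB : first terminal = 'd'
FIRST(S) = {a, c, d, e, f}
Count: 5

5


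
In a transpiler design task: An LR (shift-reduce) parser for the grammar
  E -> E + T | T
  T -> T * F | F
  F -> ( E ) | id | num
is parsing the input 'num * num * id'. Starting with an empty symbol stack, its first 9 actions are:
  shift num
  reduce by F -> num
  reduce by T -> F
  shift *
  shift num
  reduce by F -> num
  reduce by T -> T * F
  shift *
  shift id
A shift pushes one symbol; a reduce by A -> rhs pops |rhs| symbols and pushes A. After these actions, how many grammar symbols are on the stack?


Tracking the symbol stack through each action:
  Action 1: shift 'num' : push -> stack = [num] (size 1)
  Action 2: reduce by F -> num : pop 1, push F -> stack = [F] (size 1)
  Action 3: reduce by T -> F : pop 1, push T -> stack = [T] (size 1)
  Action 4: shift '*' : push -> stack = [T, *] (size 2)
  Action 5: shift 'num' : push -> stack = [T, *, num] (size 3)
  Action 6: reduce by F -> num : pop 1, push F -> stack = [T, *, F] (size 3)
  Action 7: reduce by T -> T * F : pop 3, push T -> stack = [T] (size 1)
  Action 8: shift '*' : push -> stack = [T, *] (size 2)
  Action 9: shift 'id' : push -> stack = [T, *, id] (size 3)
Final stack size: 3

3


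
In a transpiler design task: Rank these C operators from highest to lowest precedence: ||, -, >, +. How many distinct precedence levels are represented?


Looking up precedence for each operator:
  || -> precedence 1
  - -> precedence 5
  > -> precedence 4
  + -> precedence 5
Sorted highest to lowest: -, +, >, ||
Distinct precedence values: [5, 4, 1]
Number of distinct levels: 3

3


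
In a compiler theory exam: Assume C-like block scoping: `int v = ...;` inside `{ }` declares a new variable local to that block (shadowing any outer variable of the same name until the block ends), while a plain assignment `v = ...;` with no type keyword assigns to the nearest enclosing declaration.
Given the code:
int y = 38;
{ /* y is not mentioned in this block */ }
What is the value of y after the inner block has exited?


Analyzing scoping rules:
Outer scope: declares y = 38
Inner block: y is neither redeclared nor assigned -> unchanged
After the block -> 38
Result: 38

38


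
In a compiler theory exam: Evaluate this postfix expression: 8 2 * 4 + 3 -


Processing tokens left to right:
Push 8, Push 2
Pop 8 and 2, compute 8 * 2 = 16, push 16
Push 4
Pop 16 and 4, compute 16 + 4 = 20, push 20
Push 3
Pop 20 and 3, compute 20 - 3 = 17, push 17
Stack result: 17

17


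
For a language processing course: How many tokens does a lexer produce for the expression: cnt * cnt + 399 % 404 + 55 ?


Scanning 'cnt * cnt + 399 % 404 + 55'
Token 1: 'cnt' -> identifier
Token 2: '*' -> operator
Token 3: 'cnt' -> identifier
Token 4: '+' -> operator
Token 5: '399' -> integer_literal
Token 6: '%' -> operator
Token 7: '404' -> integer_literal
Token 8: '+' -> operator
Token 9: '55' -> integer_literal
Total tokens: 9

9


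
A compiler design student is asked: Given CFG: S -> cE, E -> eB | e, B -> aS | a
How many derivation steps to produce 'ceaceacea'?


Grammar: S -> cE, E -> eB | e, B -> aS | a
Deriving 'ceaceacea':
Step 1: S -> cE => cE
Step 2: E -> eB => ceB
Step 3: B -> aS => ceaS
Step 4: S -> cE => ceacE
Step 5: E -> eB => ceaceB
Step 6: B -> aS => ceaceaS
Step 7: S -> cE => ceaceacE
Step 8: E -> eB => ceaceaceB
Step 9: B -> a => ceaceacea
Total derivation steps: 9

9


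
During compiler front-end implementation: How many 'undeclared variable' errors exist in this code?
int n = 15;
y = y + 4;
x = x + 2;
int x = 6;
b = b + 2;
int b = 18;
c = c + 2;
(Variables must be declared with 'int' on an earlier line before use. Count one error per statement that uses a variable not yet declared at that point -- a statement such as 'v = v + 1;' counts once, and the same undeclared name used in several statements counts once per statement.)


Scanning code line by line:
  Line 1: declare 'n' -> declared = ['n']
  Line 2: use 'y' -> ERROR (undeclared)
  Line 3: use 'x' -> ERROR (undeclared)
  Line 4: declare 'x' -> declared = ['n', 'x']
  Line 5: use 'b' -> ERROR (undeclared)
  Line 6: declare 'b' -> declared = ['b', 'n', 'x']
  Line 7: use 'c' -> ERROR (undeclared)
Total undeclared variable errors: 4

4


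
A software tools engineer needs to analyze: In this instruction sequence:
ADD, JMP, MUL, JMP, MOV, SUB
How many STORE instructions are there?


Scanning instruction sequence for STORE:
  Position 1: ADD
  Position 2: JMP
  Position 3: MUL
  Position 4: JMP
  Position 5: MOV
  Position 6: SUB
Matches at positions: []
Total STORE count: 0

0


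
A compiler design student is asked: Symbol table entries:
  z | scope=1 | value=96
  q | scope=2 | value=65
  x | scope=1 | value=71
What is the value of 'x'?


Searching symbol table for 'x':
  z | scope=1 | value=96
  q | scope=2 | value=65
  x | scope=1 | value=71 <- MATCH
Found 'x' at scope 1 with value 71

71


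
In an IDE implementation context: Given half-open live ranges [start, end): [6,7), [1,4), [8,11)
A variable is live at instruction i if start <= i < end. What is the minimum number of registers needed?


Live ranges:
  Var0: [6, 7)
  Var1: [1, 4)
  Var2: [8, 11)
Sweep-line events (position, delta, active):
  pos=1 start -> active=1
  pos=4 end -> active=0
  pos=6 start -> active=1
  pos=7 end -> active=0
  pos=8 start -> active=1
  pos=11 end -> active=0
Maximum simultaneous active: 1
Minimum registers needed: 1

1


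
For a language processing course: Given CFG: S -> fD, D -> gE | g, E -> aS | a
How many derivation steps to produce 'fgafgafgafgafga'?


Grammar: S -> fD, D -> gE | g, E -> aS | a
Deriving 'fgafgafgafgafga':
Step 1: S -> fD => fD
Step 2: D -> gE => fgE
Step 3: E -> aS => fgaS
Step 4: S -> fD => fgafD
Step 5: D -> gE => fgafgE
Step 6: E -> aS => fgafgaS
Step 7: S -> fD => fgafgafD
Step 8: D -> gE => fgafgafgE
Step 9: E -> aS => fgafgafgaS
Step 10: S -> fD => fgafgafgafD
Step 11: D -> gE => fgafgafgafgE
Step 12: E -> aS => fgafgafgafgaS
Step 13: S -> fD => fgafgafgafgafD
Step 14: D -> gE => fgafgafgafgafgE
Step 15: E -> a => fgafgafgafgafga
Total derivation steps: 15

15


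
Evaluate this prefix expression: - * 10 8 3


Parsing prefix expression: - * 10 8 3
Step 1: Innermost operation '* 10 8'
  10 * 8 = 80
Step 2: Outer operation '- [80] 3'
  80 - 3 = 77

77


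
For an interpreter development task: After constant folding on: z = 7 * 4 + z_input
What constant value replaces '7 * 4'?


Identifying constant sub-expression:
  Original: z = 7 * 4 + z_input
  7 and 4 are both compile-time constants
  Evaluating: 7 * 4 = 28
  After folding: z = 28 + z_input

28


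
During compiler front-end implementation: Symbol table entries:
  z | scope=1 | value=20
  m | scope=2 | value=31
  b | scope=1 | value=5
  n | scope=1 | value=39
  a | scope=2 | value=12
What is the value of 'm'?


Searching symbol table for 'm':
  z | scope=1 | value=20
  m | scope=2 | value=31 <- MATCH
  b | scope=1 | value=5
  n | scope=1 | value=39
  a | scope=2 | value=12
Found 'm' at scope 2 with value 31

31


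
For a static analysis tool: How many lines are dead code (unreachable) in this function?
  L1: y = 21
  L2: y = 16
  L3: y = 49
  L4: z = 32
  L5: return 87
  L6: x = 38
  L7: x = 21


Analyzing control flow:
  L1: reachable (before return)
  L2: reachable (before return)
  L3: reachable (before return)
  L4: reachable (before return)
  L5: reachable (return statement)
  L6: DEAD (after return at L5)
  L7: DEAD (after return at L5)
Return at L5, total lines = 7
Dead lines: L6 through L7
Count: 2

2


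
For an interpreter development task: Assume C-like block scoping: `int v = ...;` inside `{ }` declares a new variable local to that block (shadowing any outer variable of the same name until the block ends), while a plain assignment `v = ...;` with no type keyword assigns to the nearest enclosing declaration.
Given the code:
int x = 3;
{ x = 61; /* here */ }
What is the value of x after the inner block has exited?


Analyzing scoping rules:
Outer scope: declares x = 3
Inner block: 'x = 61;' has no type keyword, so it is an assignment to the outer x (no shadowing)
The assignment changed the outer variable itself, so the new value persists after the block -> 61
Result: 61

61


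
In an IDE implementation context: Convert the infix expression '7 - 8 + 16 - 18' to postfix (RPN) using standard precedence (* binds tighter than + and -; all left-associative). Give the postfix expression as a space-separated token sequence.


Applying the shunting-yard algorithm:
  Operand 7 -> output
  Push '-' onto operator stack -> op-stack: [-]
  Operand 8 -> output
  See '+' (prec 1); top '-' (prec 1) >= it -> pop '-' to output
  Push '+' onto operator stack -> op-stack: [+]
  Operand 16 -> output
  See '-' (prec 1); top '+' (prec 1) >= it -> pop '+' to output
  Push '-' onto operator stack -> op-stack: [-]
  Operand 18 -> output
  End of input: pop '-' to output
Postfix result: 7 8 - 16 + 18 -

7 8 - 16 + 18 -


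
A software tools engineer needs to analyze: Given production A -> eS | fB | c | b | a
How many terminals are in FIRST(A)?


Production: A -> eS | fB | c | b | a
Examining each alternative for leading terminals:
  A -> eS : first terminal = 'e'
  A -> fB : first terminal = 'f'
  A -> c : first terminal = 'c'
  A -> b : first terminal = 'b'
  A -> a : first terminal = 'a'
FIRST(A) = {a, b, c, e, f}
Count: 5

5


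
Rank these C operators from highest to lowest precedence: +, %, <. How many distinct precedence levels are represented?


Looking up precedence for each operator:
  + -> precedence 5
  % -> precedence 6
  < -> precedence 4
Sorted highest to lowest: %, +, <
Distinct precedence values: [6, 5, 4]
Number of distinct levels: 3

3


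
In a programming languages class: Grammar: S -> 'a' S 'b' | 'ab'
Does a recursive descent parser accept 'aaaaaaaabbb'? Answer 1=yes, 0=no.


Grammar accepts strings of the form a^n b^n (n >= 1)
Word: 'aaaaaaaabbb'
Counting: 8 a's and 3 b's
Check: 8 == 3? No
Mismatch: a-count != b-count
Rejected

0


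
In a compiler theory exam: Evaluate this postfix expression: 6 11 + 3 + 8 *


Processing tokens left to right:
Push 6, Push 11
Pop 6 and 11, compute 6 + 11 = 17, push 17
Push 3
Pop 17 and 3, compute 17 + 3 = 20, push 20
Push 8
Pop 20 and 8, compute 20 * 8 = 160, push 160
Stack result: 160

160


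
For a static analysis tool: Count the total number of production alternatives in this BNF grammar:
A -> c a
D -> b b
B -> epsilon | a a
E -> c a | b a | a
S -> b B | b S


Counting alternatives per rule:
  A: 1 alternative(s)
  D: 1 alternative(s)
  B: 2 alternative(s)
  E: 3 alternative(s)
  S: 2 alternative(s)
Sum: 1 + 1 + 2 + 3 + 2 = 9

9


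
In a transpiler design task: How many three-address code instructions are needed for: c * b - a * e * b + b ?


Expression: c * b - a * e * b + b
Generating three-address code (respecting * over +/- precedence):
  Instruction 1: t1 = c * b
  Instruction 2: t2 = a * e
  Instruction 3: t3 = t2 * b
  Instruction 4: t4 = t1 - t3
  Instruction 5: t5 = t4 + b
Total instructions: 5

5


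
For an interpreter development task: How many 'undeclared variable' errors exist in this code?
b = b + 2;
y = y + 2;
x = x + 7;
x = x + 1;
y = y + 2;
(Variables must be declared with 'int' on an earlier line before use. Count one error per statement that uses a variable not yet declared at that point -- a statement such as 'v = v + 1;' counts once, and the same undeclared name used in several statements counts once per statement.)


Scanning code line by line:
  Line 1: use 'b' -> ERROR (undeclared)
  Line 2: use 'y' -> ERROR (undeclared)
  Line 3: use 'x' -> ERROR (undeclared)
  Line 4: use 'x' -> ERROR (undeclared)
  Line 5: use 'y' -> ERROR (undeclared)
Total undeclared variable errors: 5

5


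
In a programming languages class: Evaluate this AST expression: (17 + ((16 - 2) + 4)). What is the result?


Expression: (17 + ((16 - 2) + 4))
Evaluating step by step:
  16 - 2 = 14
  14 + 4 = 18
  17 + 18 = 35
Result: 35

35


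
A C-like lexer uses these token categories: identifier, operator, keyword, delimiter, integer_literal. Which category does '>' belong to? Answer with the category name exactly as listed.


Token: '>'
Checking categories:
  identifier: no
  integer_literal: no
  operator: YES
  keyword: no
  delimiter: no
Category: operator

operator


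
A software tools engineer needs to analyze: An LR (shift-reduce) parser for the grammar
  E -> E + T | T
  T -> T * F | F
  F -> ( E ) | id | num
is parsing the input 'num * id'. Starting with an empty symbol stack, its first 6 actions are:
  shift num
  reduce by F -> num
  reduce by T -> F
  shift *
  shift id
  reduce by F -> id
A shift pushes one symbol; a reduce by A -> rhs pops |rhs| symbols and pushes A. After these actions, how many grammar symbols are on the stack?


Tracking the symbol stack through each action:
  Action 1: shift 'num' : push -> stack = [num] (size 1)
  Action 2: reduce by F -> num : pop 1, push F -> stack = [F] (size 1)
  Action 3: reduce by T -> F : pop 1, push T -> stack = [T] (size 1)
  Action 4: shift '*' : push -> stack = [T, *] (size 2)
  Action 5: shift 'id' : push -> stack = [T, *, id] (size 3)
  Action 6: reduce by F -> id : pop 1, push F -> stack = [T, *, F] (size 3)
Final stack size: 3

3


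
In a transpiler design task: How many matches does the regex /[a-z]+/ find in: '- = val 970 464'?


Pattern: /[a-z]+/ (identifiers)
Input: '- = val 970 464'
Scanning for matches:
  Match 1: 'val'
Total matches: 1

1


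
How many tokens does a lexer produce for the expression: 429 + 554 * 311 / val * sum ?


Scanning '429 + 554 * 311 / val * sum'
Token 1: '429' -> integer_literal
Token 2: '+' -> operator
Token 3: '554' -> integer_literal
Token 4: '*' -> operator
Token 5: '311' -> integer_literal
Token 6: '/' -> operator
Token 7: 'val' -> identifier
Token 8: '*' -> operator
Token 9: 'sum' -> identifier
Total tokens: 9

9


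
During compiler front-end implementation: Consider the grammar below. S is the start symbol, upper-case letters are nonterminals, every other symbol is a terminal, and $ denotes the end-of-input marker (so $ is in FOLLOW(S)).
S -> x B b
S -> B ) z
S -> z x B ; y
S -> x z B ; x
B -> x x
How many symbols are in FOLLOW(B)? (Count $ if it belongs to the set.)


S is the start symbol and does not occur in any rule body, so FOLLOW(S) = {$}.
Examining every occurrence of B in a rule body:
  S -> x B b : B is followed by terminal 'b' -> add 'b'
  S -> B ) z : B is followed by terminal ')' -> add ')'
  S -> z x B ; y : B is followed by terminal ';' -> add ';'
  S -> x z B ; x : B is followed by terminal ';' -> add ';' (already in the set)
  B -> x x : B does not occur in the body -> contributes nothing
FOLLOW(B) = {), ;, b}
Count: 3

3


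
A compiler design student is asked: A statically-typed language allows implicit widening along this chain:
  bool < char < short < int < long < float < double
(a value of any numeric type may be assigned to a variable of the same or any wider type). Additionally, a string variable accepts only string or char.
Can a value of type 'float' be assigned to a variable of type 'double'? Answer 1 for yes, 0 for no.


Target variable type: double
Source value type: float
Numeric ranks: float=5, double=6
Widening allowed iff rank(source) <= rank(target): 5 <= 6? Yes
Result: 1

1


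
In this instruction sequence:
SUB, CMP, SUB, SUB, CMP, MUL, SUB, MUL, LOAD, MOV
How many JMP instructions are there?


Scanning instruction sequence for JMP:
  Position 1: SUB
  Position 2: CMP
  Position 3: SUB
  Position 4: SUB
  Position 5: CMP
  Position 6: MUL
  Position 7: SUB
  Position 8: MUL
  Position 9: LOAD
  Position 10: MOV
Matches at positions: []
Total JMP count: 0

0


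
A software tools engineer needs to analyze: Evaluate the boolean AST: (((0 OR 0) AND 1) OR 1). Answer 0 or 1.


Step 1: Evaluate inner node
  0 OR 0 = 0
Step 2: Evaluate next node
  0 AND 1 = 0
Step 3: Evaluate root node
  0 OR 1 = 1

1


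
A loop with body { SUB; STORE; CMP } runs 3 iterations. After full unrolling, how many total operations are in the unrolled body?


Loop body operations: SUB, STORE, CMP (3 ops per iteration)
Unrolling 3 iterations:
  Iteration 1: SUB, STORE, CMP (3 ops)
  Iteration 2: SUB, STORE, CMP (3 ops)
  Iteration 3: SUB, STORE, CMP (3 ops)
Total: 3 iterations * 3 ops/iter = 9 operations

9


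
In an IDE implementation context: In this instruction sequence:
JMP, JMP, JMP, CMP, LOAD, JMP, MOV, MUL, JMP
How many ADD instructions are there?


Scanning instruction sequence for ADD:
  Position 1: JMP
  Position 2: JMP
  Position 3: JMP
  Position 4: CMP
  Position 5: LOAD
  Position 6: JMP
  Position 7: MOV
  Position 8: MUL
  Position 9: JMP
Matches at positions: []
Total ADD count: 0

0


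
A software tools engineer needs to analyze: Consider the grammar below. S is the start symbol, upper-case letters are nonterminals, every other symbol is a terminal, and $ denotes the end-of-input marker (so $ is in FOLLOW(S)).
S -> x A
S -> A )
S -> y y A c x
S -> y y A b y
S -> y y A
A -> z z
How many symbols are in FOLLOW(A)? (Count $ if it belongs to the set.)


S is the start symbol and does not occur in any rule body, so FOLLOW(S) = {$}.
Examining every occurrence of A in a rule body:
  S -> x A : A is at the right end -> add FOLLOW(S) = {$}
  S -> A ) : A is followed by terminal ')' -> add ')'
  S -> y y A c x : A is followed by terminal 'c' -> add 'c'
  S -> y y A b y : A is followed by terminal 'b' -> add 'b'
  S -> y y A : A is at the right end -> add FOLLOW(S) = {$} (already in the set)
  A -> z z : A does not occur in the body -> contributes nothing
FOLLOW(A) = {), b, c, $}
Count: 4

4


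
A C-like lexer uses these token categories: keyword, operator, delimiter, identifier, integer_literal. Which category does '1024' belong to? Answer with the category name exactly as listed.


Token: '1024'
Checking categories:
  identifier: no
  integer_literal: YES
  operator: no
  keyword: no
  delimiter: no
Category: integer_literal

integer_literal


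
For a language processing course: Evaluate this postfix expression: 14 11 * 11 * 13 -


Processing tokens left to right:
Push 14, Push 11
Pop 14 and 11, compute 14 * 11 = 154, push 154
Push 11
Pop 154 and 11, compute 154 * 11 = 1694, push 1694
Push 13
Pop 1694 and 13, compute 1694 - 13 = 1681, push 1681
Stack result: 1681

1681


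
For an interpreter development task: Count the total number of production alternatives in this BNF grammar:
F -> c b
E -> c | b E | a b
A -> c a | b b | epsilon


Counting alternatives per rule:
  F: 1 alternative(s)
  E: 3 alternative(s)
  A: 3 alternative(s)
Sum: 1 + 3 + 3 = 7

7


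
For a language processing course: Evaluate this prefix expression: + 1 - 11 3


Parsing prefix expression: + 1 - 11 3
Step 1: Innermost operation '- 11 3'
  11 - 3 = 8
Step 2: Outer operation '+ 1 [8]'
  1 + 8 = 9

9


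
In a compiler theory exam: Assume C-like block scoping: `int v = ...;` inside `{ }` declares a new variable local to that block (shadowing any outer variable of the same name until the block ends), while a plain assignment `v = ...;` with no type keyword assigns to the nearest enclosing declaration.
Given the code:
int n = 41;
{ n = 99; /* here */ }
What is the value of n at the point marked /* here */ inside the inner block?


Analyzing scoping rules:
Outer scope: declares n = 41
Inner block: 'n = 99;' has no type keyword, so it is an assignment to the outer n (no shadowing)
Inside the block, after the assignment -> 99
Result: 99

99


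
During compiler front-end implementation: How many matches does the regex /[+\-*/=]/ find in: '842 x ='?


Pattern: /[+\-*/=]/ (operators)
Input: '842 x ='
Scanning for matches:
  Match 1: '='
Total matches: 1

1


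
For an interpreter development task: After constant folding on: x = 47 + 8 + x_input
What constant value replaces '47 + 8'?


Identifying constant sub-expression:
  Original: x = 47 + 8 + x_input
  47 and 8 are both compile-time constants
  Evaluating: 47 + 8 = 55
  After folding: x = 55 + x_input

55


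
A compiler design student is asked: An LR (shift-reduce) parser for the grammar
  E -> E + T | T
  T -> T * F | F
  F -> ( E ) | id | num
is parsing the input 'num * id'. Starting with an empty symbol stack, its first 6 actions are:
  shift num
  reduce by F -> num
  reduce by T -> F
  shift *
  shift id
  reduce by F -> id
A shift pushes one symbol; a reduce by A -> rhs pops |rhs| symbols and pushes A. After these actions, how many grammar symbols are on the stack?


Tracking the symbol stack through each action:
  Action 1: shift 'num' : push -> stack = [num] (size 1)
  Action 2: reduce by F -> num : pop 1, push F -> stack = [F] (size 1)
  Action 3: reduce by T -> F : pop 1, push T -> stack = [T] (size 1)
  Action 4: shift '*' : push -> stack = [T, *] (size 2)
  Action 5: shift 'id' : push -> stack = [T, *, id] (size 3)
  Action 6: reduce by F -> id : pop 1, push F -> stack = [T, *, F] (size 3)
Final stack size: 3

3


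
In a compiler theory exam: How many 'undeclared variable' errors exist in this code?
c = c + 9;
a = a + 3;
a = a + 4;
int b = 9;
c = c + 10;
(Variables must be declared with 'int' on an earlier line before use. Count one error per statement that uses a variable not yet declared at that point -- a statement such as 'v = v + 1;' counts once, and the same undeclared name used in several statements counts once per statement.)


Scanning code line by line:
  Line 1: use 'c' -> ERROR (undeclared)
  Line 2: use 'a' -> ERROR (undeclared)
  Line 3: use 'a' -> ERROR (undeclared)
  Line 4: declare 'b' -> declared = ['b']
  Line 5: use 'c' -> ERROR (undeclared)
Total undeclared variable errors: 4

4


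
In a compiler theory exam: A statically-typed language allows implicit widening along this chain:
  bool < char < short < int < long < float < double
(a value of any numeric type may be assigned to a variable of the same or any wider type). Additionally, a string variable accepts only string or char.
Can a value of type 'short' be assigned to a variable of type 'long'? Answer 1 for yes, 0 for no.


Target variable type: long
Source value type: short
Numeric ranks: short=2, long=4
Widening allowed iff rank(source) <= rank(target): 2 <= 4? Yes
Result: 1

1


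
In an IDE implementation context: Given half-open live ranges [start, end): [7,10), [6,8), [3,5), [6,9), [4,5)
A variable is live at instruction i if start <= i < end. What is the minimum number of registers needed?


Live ranges:
  Var0: [7, 10)
  Var1: [6, 8)
  Var2: [3, 5)
  Var3: [6, 9)
  Var4: [4, 5)
Sweep-line events (position, delta, active):
  pos=3 start -> active=1
  pos=4 start -> active=2
  pos=5 end -> active=1
  pos=5 end -> active=0
  pos=6 start -> active=1
  pos=6 start -> active=2
  pos=7 start -> active=3
  pos=8 end -> active=2
  pos=9 end -> active=1
  pos=10 end -> active=0
Maximum simultaneous active: 3
Minimum registers needed: 3

3


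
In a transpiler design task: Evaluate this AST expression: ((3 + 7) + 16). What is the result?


Expression: ((3 + 7) + 16)
Evaluating step by step:
  3 + 7 = 10
  10 + 16 = 26
Result: 26

26


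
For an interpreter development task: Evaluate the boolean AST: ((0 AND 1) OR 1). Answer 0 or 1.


Step 1: Evaluate inner node
  0 AND 1 = 0
Step 2: Evaluate root node
  0 OR 1 = 1

1


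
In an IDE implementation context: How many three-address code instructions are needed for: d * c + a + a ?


Expression: d * c + a + a
Generating three-address code (respecting * over +/- precedence):
  Instruction 1: t1 = d * c
  Instruction 2: t2 = t1 + a
  Instruction 3: t3 = t2 + a
Total instructions: 3

3


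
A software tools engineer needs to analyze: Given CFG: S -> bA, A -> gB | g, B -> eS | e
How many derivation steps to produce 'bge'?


Grammar: S -> bA, A -> gB | g, B -> eS | e
Deriving 'bge':
Step 1: S -> bA => bA
Step 2: A -> gB => bgB
Step 3: B -> e => bge
Total derivation steps: 3

3


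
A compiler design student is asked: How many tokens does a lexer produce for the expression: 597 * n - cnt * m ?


Scanning '597 * n - cnt * m'
Token 1: '597' -> integer_literal
Token 2: '*' -> operator
Token 3: 'n' -> identifier
Token 4: '-' -> operator
Token 5: 'cnt' -> identifier
Token 6: '*' -> operator
Token 7: 'm' -> identifier
Total tokens: 7

7


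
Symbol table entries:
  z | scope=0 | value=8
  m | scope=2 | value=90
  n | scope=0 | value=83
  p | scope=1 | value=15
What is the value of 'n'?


Searching symbol table for 'n':
  z | scope=0 | value=8
  m | scope=2 | value=90
  n | scope=0 | value=83 <- MATCH
  p | scope=1 | value=15
Found 'n' at scope 0 with value 83

83


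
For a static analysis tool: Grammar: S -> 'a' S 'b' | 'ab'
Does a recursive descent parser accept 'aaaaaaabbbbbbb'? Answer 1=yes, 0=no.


Grammar accepts strings of the form a^n b^n (n >= 1)
Word: 'aaaaaaabbbbbbb'
Counting: 7 a's and 7 b's
Check: 7 == 7? Yes
Derivation (S -> aSb applied 6 time(s), then S -> ab): S => aSb => aaSbb => aaaSbbb => aaaaSbbbb => aaaaaSbbbbb => aaaaaaSbbbbbb => aaaaaaabbbbbbb
Accepted

1


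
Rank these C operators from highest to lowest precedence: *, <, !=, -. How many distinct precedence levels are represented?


Looking up precedence for each operator:
  * -> precedence 6
  < -> precedence 4
  != -> precedence 3
  - -> precedence 5
Sorted highest to lowest: *, -, <, !=
Distinct precedence values: [6, 5, 4, 3]
Number of distinct levels: 4

4


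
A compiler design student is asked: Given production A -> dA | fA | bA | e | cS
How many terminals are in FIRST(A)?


Production: A -> dA | fA | bA | e | cS
Examining each alternative for leading terminals:
  A -> dA : first terminal = 'd'
  A -> fA : first terminal = 'f'
  A -> bA : first terminal = 'b'
  A -> e : first terminal = 'e'
  A -> cS : first terminal = 'c'
FIRST(A) = {b, c, d, e, f}
Count: 5

5


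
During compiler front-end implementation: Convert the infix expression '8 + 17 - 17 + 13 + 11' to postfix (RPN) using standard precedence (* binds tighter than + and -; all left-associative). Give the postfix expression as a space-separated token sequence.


Applying the shunting-yard algorithm:
  Operand 8 -> output
  Push '+' onto operator stack -> op-stack: [+]
  Operand 17 -> output
  See '-' (prec 1); top '+' (prec 1) >= it -> pop '+' to output
  Push '-' onto operator stack -> op-stack: [-]
  Operand 17 -> output
  See '+' (prec 1); top '-' (prec 1) >= it -> pop '-' to output
  Push '+' onto operator stack -> op-stack: [+]
  Operand 13 -> output
  See '+' (prec 1); top '+' (prec 1) >= it -> pop '+' to output
  Push '+' onto operator stack -> op-stack: [+]
  Operand 11 -> output
  End of input: pop '+' to output
Postfix result: 8 17 + 17 - 13 + 11 +

8 17 + 17 - 13 + 11 +


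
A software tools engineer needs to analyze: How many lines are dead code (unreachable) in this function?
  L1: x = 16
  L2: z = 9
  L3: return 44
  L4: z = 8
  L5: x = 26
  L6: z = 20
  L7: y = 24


Analyzing control flow:
  L1: reachable (before return)
  L2: reachable (before return)
  L3: reachable (return statement)
  L4: DEAD (after return at L3)
  L5: DEAD (after return at L3)
  L6: DEAD (after return at L3)
  L7: DEAD (after return at L3)
Return at L3, total lines = 7
Dead lines: L4 through L7
Count: 4

4


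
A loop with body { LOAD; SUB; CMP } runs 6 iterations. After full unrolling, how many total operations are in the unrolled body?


Loop body operations: LOAD, SUB, CMP (3 ops per iteration)
Unrolling 6 iterations:
  Iteration 1: LOAD, SUB, CMP (3 ops)
  Iteration 2: LOAD, SUB, CMP (3 ops)
  Iteration 3: LOAD, SUB, CMP (3 ops)
  Iteration 4: LOAD, SUB, CMP (3 ops)
  Iteration 5: LOAD, SUB, CMP (3 ops)
  Iteration 6: LOAD, SUB, CMP (3 ops)
Total: 6 iterations * 3 ops/iter = 18 operations

18


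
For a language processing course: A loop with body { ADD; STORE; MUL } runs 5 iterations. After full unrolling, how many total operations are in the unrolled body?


Loop body operations: ADD, STORE, MUL (3 ops per iteration)
Unrolling 5 iterations:
  Iteration 1: ADD, STORE, MUL (3 ops)
  Iteration 2: ADD, STORE, MUL (3 ops)
  Iteration 3: ADD, STORE, MUL (3 ops)
  Iteration 4: ADD, STORE, MUL (3 ops)
  Iteration 5: ADD, STORE, MUL (3 ops)
Total: 5 iterations * 3 ops/iter = 15 operations

15


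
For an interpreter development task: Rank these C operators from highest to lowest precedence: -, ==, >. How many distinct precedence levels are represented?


Looking up precedence for each operator:
  - -> precedence 5
  == -> precedence 3
  > -> precedence 4
Sorted highest to lowest: -, >, ==
Distinct precedence values: [5, 4, 3]
Number of distinct levels: 3

3


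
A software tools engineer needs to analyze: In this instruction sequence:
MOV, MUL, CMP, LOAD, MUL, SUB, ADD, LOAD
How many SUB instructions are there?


Scanning instruction sequence for SUB:
  Position 1: MOV
  Position 2: MUL
  Position 3: CMP
  Position 4: LOAD
  Position 5: MUL
  Position 6: SUB <- MATCH
  Position 7: ADD
  Position 8: LOAD
Matches at positions: [6]
Total SUB count: 1

1


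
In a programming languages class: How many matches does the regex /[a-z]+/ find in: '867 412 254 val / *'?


Pattern: /[a-z]+/ (identifiers)
Input: '867 412 254 val / *'
Scanning for matches:
  Match 1: 'val'
Total matches: 1

1


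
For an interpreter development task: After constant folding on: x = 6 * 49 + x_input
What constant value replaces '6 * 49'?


Identifying constant sub-expression:
  Original: x = 6 * 49 + x_input
  6 and 49 are both compile-time constants
  Evaluating: 6 * 49 = 294
  After folding: x = 294 + x_input

294


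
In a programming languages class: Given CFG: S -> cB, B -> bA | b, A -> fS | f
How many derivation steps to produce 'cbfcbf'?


Grammar: S -> cB, B -> bA | b, A -> fS | f
Deriving 'cbfcbf':
Step 1: S -> cB => cB
Step 2: B -> bA => cbA
Step 3: A -> fS => cbfS
Step 4: S -> cB => cbfcB
Step 5: B -> bA => cbfcbA
Step 6: A -> f => cbfcbf
Total derivation steps: 6

6


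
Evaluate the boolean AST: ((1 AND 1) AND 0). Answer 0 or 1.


Step 1: Evaluate inner node
  1 AND 1 = 1
Step 2: Evaluate root node
  1 AND 0 = 0

0


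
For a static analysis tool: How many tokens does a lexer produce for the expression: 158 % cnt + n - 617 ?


Scanning '158 % cnt + n - 617'
Token 1: '158' -> integer_literal
Token 2: '%' -> operator
Token 3: 'cnt' -> identifier
Token 4: '+' -> operator
Token 5: 'n' -> identifier
Token 6: '-' -> operator
Token 7: '617' -> integer_literal
Total tokens: 7

7


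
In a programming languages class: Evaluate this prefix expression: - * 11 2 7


Parsing prefix expression: - * 11 2 7
Step 1: Innermost operation '* 11 2'
  11 * 2 = 22
Step 2: Outer operation '- [22] 7'
  22 - 7 = 15

15


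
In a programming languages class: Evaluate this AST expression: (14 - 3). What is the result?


Expression: (14 - 3)
Evaluating step by step:
  14 - 3 = 11
Result: 11

11


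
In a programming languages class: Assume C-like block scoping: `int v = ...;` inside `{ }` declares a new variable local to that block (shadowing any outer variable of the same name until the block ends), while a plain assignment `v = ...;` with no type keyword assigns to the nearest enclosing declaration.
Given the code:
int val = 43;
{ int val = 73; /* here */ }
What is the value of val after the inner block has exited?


Analyzing scoping rules:
Outer scope: declares val = 43
Inner block: 'int val = 73;' declares a NEW val that shadows the outer one
When the block exits the inner val goes out of scope; the outer val was never modified -> 43
Result: 43

43
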